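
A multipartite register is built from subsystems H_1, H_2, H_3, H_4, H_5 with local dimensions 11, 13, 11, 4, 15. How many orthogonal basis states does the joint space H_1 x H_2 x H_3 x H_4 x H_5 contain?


dim(H_1 x H_2 x H_3 x H_4 x H_5) = 11 * 13 * 11 * 4 * 15
= 143 * 11 * 4 * 15
= 1573 * 4 * 15
= 6292 * 15
= 94380

94380


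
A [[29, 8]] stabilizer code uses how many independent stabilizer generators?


For an [[n,k]] stabilizer code:
Number of stabilizer generators = n - k
= 29 - 8
= 21

21


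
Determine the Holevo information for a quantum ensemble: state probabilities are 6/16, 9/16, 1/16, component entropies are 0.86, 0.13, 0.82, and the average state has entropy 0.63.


chi = S(rho) - sum_i p_i * S(rho_i)
Weighted entropy = 6/16 * 0.86 + 9/16 * 0.13 + 1/16 * 0.82
= 0.4469
chi = 0.63 - 0.4469
= 0.1831

0.1831


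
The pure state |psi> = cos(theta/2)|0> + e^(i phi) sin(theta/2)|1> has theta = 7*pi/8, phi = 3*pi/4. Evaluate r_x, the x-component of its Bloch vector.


theta = 2.7489, phi = 2.3562
r_x = sin(theta)*cos(phi) = 0.3827 * -0.7071
r_x = -0.2706

-0.2706


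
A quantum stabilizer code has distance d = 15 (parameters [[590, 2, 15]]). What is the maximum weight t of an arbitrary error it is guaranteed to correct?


Code parameters: [[590, 2, 15]], distance d = 15.
Number of correctable errors = floor((d-1)/2)
= floor((15 - 1)/2)
= floor(14/2)
= 7

7


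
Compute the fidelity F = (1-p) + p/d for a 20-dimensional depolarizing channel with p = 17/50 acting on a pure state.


F = (1-p) + p/d
= (1 - 0.3400) + 0.3400/20
= 0.6600 + 0.0170
= 0.6770

0.6770


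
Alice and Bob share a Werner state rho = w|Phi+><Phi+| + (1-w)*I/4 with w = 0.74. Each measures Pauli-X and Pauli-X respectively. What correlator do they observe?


|Phi+> = (|00> + |11>)/sqrt(2)
For the pure Bell state, <X_A X_B> = +1 (Bell-state Pauli correlator).
The maximally-mixed part I/4 has tr(I/4 * P tensor P) = 0 for any traceless Pauli P.
So <X_A X_B>_rho = w * (+1) + (1 - w) * 0
= 0.74 * (+1)
= 0.7400

0.7400


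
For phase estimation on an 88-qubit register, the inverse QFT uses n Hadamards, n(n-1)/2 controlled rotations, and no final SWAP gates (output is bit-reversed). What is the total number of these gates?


Hadamard gates: 88
Controlled rotations: n*(n-1)/2 = 88*87/2 = 3828
SWAP gates: 0 (omitted)
Total = 88 + 3828
= 3916

3916


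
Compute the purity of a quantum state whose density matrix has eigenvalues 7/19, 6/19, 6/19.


tr(rho^2) = sum of eigenvalues squared
= (7/19)^2 + (6/19)^2 + (6/19)^2
= (49 + 36 + 36) / 361
= 121/361
= 0.3352

0.3352


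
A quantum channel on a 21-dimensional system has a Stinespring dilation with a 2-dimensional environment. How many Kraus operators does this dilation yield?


Tracing out the environment in an orthonormal basis {|i>_E} gives Kraus operators K_i = <i|_E U |0>_E.
Number of Kraus operators = dim(H_env) = d_env
= 2

2


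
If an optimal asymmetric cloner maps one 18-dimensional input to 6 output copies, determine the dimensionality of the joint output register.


Output space = H^(tensor 6) where dim(H) = 18
dim = 18^6
= 324 (after 2 factors)
= 5832 (after 3 factors)
= 104976 (after 4 factors)
= 1889568 (after 5 factors)
= 34012224 (after 6 factors)
= 34012224

34012224


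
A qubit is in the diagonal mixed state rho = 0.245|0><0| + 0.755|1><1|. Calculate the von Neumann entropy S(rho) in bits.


S = -p*log2(p) - (1-p)*log2(1-p)
p = 0.2450, 1-p = 0.7550
= -0.2450 * log2(0.2450) - 0.7550 * log2(0.7550)
= -(-0.4971) - (-0.3061)
= 0.8033

0.8033


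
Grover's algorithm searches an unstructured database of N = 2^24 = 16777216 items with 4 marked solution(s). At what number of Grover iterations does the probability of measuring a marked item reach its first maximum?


After j Grover iterations the success probability is P(j) = sin^2((2j+1)*theta), where sin(theta) = sqrt(k/N).
N = 2^24 = 16777216, k = 4
sin(theta) = sqrt(k/N) = 0.00048828125
theta = arcsin(sqrt(k/N)) = 0.0004882812694 rad
P(j) reaches its first maximum when (2j+1)*theta is as close as possible to pi/2, i.e. j = round(pi/(4*theta) - 1/2).
pi/(4*theta) - 1/2 = 1607.9954
(For comparison, the common estimate pi/4 * sqrt(N/k) = 1608.4954; the exact maximiser is used here.)
Optimal iterations = 1608

1608


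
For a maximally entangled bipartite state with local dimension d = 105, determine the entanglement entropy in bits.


For a maximally entangled state in d x d:
S = log2(d) = log2(105)
= 6.7142

6.7142


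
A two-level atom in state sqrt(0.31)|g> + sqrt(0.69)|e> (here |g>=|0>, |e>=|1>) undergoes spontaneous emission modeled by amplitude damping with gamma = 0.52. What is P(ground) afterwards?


For amplitude damping with parameter gamma on state sqrt(a)|0> + sqrt(b)|1>:
alpha^2 = 0.31, beta^2 = 0.69
P(|0>) = alpha^2 + gamma * beta^2
= 0.31 + 0.52 * 0.69
= 0.31 + 0.3588
= 0.6688

0.6688


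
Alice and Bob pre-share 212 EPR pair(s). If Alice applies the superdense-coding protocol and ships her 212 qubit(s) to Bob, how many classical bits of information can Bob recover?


Superdense coding allows 2 classical bits per shared entangled pair.
212 pair(s) -> 2 * 212 = 424 classical bits

424


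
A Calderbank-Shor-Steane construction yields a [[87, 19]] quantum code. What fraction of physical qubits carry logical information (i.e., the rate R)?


Code rate R = k/n
= 19/87
= 0.2184

0.2184


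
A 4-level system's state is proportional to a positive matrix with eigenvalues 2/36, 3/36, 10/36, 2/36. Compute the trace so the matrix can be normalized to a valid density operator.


tr(M) = sum of eigenvalues
= 2/36 + 3/36 + 10/36 + 2/36
= 17/36
= 0.4722

0.4722


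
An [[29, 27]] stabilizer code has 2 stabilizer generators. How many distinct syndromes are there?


Each stabilizer generator gives a binary (+1 or -1) measurement outcome.
With 2 independent generators:
Total syndromes = 2^2
= 4

4


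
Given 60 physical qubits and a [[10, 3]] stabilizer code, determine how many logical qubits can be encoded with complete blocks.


Each code block uses 10 physical qubits for 3 logical qubit(s).
Number of complete blocks = floor(60 / 10) = 6
Logical qubits = 6 * 3
= 18

18


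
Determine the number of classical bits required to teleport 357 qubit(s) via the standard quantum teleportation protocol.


Quantum teleportation requires 2 classical bits per qubit teleported.
357 qubit(s) -> 2 * 357 = 714 classical bits

714


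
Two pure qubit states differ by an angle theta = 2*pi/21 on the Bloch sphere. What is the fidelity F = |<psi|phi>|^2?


For states separated by angle theta on Bloch sphere:
F = cos^2(theta/2)
theta = 2*pi/21 = 0.2992
theta/2 = 0.1496
cos(theta/2) = 0.9888
F = 0.9778

0.9778


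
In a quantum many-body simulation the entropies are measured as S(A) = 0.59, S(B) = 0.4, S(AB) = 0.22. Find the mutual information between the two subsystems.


I(A:B) = S(A) + S(B) - S(AB)
= 0.59 + 0.4 - 0.22
= 0.7700

0.7700


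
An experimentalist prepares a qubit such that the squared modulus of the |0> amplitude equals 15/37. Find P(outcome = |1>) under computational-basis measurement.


|alpha|^2 = 15/37 = 0.4054
|beta|^2 = 1 - 15/37 = 22/37 = 0.5946
P(|1>) = |beta|^2 = 0.5946

0.5946


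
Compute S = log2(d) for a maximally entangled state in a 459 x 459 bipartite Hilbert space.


For a maximally entangled state in d x d:
S = log2(d) = log2(459)
= 8.8424

8.8424


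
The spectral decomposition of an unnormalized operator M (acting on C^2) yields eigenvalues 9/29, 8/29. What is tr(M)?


tr(M) = sum of eigenvalues
= 9/29 + 8/29
= 17/29
= 0.5862

0.5862


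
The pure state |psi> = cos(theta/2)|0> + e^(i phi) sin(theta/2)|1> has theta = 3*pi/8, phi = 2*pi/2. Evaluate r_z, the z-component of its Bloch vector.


theta = 1.1781, phi = 3.1416
r_z = cos(theta) = 0.3827

0.3827


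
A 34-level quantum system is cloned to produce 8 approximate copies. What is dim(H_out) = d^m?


Output space = H^(tensor 8) where dim(H) = 34
dim = 34^8
= 1156 (after 2 factors)
= 39304 (after 3 factors)
= 1336336 (after 4 factors)
= 45435424 (after 5 factors)
= 1544804416 (after 6 factors)
= 52523350144 (after 7 factors)
= 1785793904896 (after 8 factors)
= 1785793904896

1785793904896


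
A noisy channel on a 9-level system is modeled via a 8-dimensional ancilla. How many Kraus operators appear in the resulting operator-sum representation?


Tracing out the environment in an orthonormal basis {|i>_E} gives Kraus operators K_i = <i|_E U |0>_E.
Number of Kraus operators = dim(H_env) = d_env
= 8

8


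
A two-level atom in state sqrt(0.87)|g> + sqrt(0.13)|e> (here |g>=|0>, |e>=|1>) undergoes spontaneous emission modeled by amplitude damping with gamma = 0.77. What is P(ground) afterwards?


For amplitude damping with parameter gamma on state sqrt(a)|0> + sqrt(b)|1>:
alpha^2 = 0.87, beta^2 = 0.13
P(|0>) = alpha^2 + gamma * beta^2
= 0.87 + 0.77 * 0.13
= 0.87 + 0.1001
= 0.9701

0.9701


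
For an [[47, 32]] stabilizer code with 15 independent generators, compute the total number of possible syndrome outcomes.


Each stabilizer generator gives a binary (+1 or -1) measurement outcome.
With 15 independent generators:
Total syndromes = 2^15
= 32768

32768


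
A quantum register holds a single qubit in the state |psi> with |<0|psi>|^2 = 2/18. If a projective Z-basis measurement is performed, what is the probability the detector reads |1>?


|alpha|^2 = 2/18 = 0.1111
|beta|^2 = 1 - 2/18 = 16/18 = 0.8889
P(|1>) = |beta|^2 = 0.8889

0.8889


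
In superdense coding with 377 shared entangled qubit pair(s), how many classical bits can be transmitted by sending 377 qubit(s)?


Superdense coding allows 2 classical bits per shared entangled pair.
377 pair(s) -> 2 * 377 = 754 classical bits

754


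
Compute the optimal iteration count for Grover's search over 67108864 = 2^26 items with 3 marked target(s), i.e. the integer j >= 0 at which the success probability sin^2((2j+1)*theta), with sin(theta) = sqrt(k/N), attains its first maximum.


After j Grover iterations the success probability is P(j) = sin^2((2j+1)*theta), where sin(theta) = sqrt(k/N).
N = 2^26 = 67108864, k = 3
sin(theta) = sqrt(k/N) = 0.0002114319833
theta = arcsin(sqrt(k/N)) = 0.0002114319849 rad
P(j) reaches its first maximum when (2j+1)*theta is as close as possible to pi/2, i.e. j = round(pi/(4*theta) - 1/2).
pi/(4*theta) - 1/2 = 3714.1611
(For comparison, the common estimate pi/4 * sqrt(N/k) = 3714.6611; the exact maximiser is used here.)
Optimal iterations = 3714

3714


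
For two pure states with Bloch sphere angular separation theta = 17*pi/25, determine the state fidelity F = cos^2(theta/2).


For states separated by angle theta on Bloch sphere:
F = cos^2(theta/2)
theta = 17*pi/25 = 2.1363
theta/2 = 1.0681
cos(theta/2) = 0.4818
F = 0.2321

0.2321


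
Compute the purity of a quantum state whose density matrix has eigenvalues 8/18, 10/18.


tr(rho^2) = sum of eigenvalues squared
= (8/18)^2 + (10/18)^2
= (64 + 100) / 324
= 164/324
= 0.5062

0.5062


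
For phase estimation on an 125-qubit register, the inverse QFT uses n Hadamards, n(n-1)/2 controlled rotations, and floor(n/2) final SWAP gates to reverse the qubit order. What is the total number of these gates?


Hadamard gates: 125
Controlled rotations: n*(n-1)/2 = 125*124/2 = 7750
SWAP gates: floor(n/2) = floor(125/2) = 62
Total = 125 + 7750 + 62
= 7937

7937


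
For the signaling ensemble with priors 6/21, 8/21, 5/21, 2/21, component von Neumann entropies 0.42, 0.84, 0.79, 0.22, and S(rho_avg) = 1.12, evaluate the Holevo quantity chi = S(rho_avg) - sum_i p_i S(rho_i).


chi = S(rho) - sum_i p_i * S(rho_i)
Weighted entropy = 6/21 * 0.42 + 8/21 * 0.84 + 5/21 * 0.79 + 2/21 * 0.22
= 0.6490
chi = 1.12 - 0.6490
= 0.4710

0.4710


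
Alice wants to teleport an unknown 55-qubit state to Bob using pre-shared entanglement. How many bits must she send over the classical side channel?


Quantum teleportation requires 2 classical bits per qubit teleported.
55 qubit(s) -> 2 * 55 = 110 classical bits

110


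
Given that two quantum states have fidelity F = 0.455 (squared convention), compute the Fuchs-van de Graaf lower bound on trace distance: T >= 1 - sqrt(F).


Fuchs-van de Graaf (squared-fidelity convention): 1 - sqrt(F) <= T <= sqrt(1 - F).
Lower bound: T >= 1 - sqrt(F)
sqrt(F) = sqrt(0.455) = 0.6745
T >= 1 - 0.6745
T >= 0.3255

0.3255


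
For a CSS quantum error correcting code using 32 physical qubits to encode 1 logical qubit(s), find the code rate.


Code rate R = k/n
= 1/32
= 0.0312

0.0312


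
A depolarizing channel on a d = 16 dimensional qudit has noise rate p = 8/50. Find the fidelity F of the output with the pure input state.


F = (1-p) + p/d
= (1 - 0.1600) + 0.1600/16
= 0.8400 + 0.0100
= 0.8500

0.8500


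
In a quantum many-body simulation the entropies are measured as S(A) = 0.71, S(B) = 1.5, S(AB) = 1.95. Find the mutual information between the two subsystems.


I(A:B) = S(A) + S(B) - S(AB)
= 0.71 + 1.5 - 1.95
= 0.2600

0.2600


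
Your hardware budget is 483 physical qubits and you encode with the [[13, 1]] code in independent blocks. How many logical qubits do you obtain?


Each code block uses 13 physical qubits for 1 logical qubit(s).
Number of complete blocks = floor(483 / 13) = 37
Logical qubits = 37 * 1
= 37

37


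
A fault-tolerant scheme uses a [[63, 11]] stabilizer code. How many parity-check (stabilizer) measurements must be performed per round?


For an [[n,k]] stabilizer code:
Number of stabilizer generators = n - k
= 63 - 11
= 52

52


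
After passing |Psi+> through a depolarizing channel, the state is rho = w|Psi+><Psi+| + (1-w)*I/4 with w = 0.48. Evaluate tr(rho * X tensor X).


|Psi+> = (|01> + |10>)/sqrt(2)
For the pure Bell state, <X_A X_B> = +1 (Bell-state Pauli correlator).
The maximally-mixed part I/4 has tr(I/4 * P tensor P) = 0 for any traceless Pauli P.
So <X_A X_B>_rho = w * (+1) + (1 - w) * 0
= 0.48 * (+1)
= 0.4800

0.4800


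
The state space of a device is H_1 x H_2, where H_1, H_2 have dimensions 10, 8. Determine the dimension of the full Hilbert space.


dim(H_1 x H_2) = 10 * 8
= 80

80


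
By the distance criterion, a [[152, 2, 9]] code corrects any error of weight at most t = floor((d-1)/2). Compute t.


Code parameters: [[152, 2, 9]], distance d = 9.
Number of correctable errors = floor((d-1)/2)
= floor((9 - 1)/2)
= floor(8/2)
= 4

4


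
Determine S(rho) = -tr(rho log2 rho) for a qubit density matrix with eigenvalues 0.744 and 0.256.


S = -p*log2(p) - (1-p)*log2(1-p)
p = 0.7440, 1-p = 0.2560
= -0.7440 * log2(0.7440) - 0.2560 * log2(0.2560)
= -(-0.3174) - (-0.5032)
= 0.8207

0.8207


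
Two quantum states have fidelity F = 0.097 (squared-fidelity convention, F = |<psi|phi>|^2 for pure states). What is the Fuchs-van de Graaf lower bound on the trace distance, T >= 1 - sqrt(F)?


Fuchs-van de Graaf (squared-fidelity convention): 1 - sqrt(F) <= T <= sqrt(1 - F).
Lower bound: T >= 1 - sqrt(F)
sqrt(F) = sqrt(0.097) = 0.3114
T >= 1 - 0.3114
T >= 0.6886

0.6886


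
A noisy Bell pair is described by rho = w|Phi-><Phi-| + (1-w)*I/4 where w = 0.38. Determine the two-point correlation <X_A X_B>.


|Phi-> = (|00> - |11>)/sqrt(2)
For the pure Bell state, <X_A X_B> = -1 (Bell-state Pauli correlator).
The maximally-mixed part I/4 has tr(I/4 * P tensor P) = 0 for any traceless Pauli P.
So <X_A X_B>_rho = w * (-1) + (1 - w) * 0
= 0.38 * (-1)
= -0.3800

-0.3800


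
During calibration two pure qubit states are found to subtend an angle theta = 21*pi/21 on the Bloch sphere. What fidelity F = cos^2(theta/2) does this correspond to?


For states separated by angle theta on Bloch sphere:
F = cos^2(theta/2)
theta = 21*pi/21 = 3.1416
theta/2 = 1.5708
cos(theta/2) = 0.0000
F = 0.0000

0.0000


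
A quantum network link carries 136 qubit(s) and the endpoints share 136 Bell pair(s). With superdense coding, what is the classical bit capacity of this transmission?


Superdense coding allows 2 classical bits per shared entangled pair.
136 pair(s) -> 2 * 136 = 272 classical bits

272


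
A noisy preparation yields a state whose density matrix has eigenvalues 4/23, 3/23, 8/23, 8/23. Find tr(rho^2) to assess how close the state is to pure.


tr(rho^2) = sum of eigenvalues squared
= (4/23)^2 + (3/23)^2 + (8/23)^2 + (8/23)^2
= (16 + 9 + 64 + 64) / 529
= 153/529
= 0.2892

0.2892


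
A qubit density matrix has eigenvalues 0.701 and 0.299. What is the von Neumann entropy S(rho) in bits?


S = -p*log2(p) - (1-p)*log2(1-p)
p = 0.7010, 1-p = 0.2990
= -0.7010 * log2(0.7010) - 0.2990 * log2(0.2990)
= -(-0.3593) - (-0.5208)
= 0.8801

0.8801


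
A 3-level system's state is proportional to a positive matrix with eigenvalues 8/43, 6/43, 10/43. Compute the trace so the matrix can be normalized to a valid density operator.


tr(M) = sum of eigenvalues
= 8/43 + 6/43 + 10/43
= 24/43
= 0.5581

0.5581


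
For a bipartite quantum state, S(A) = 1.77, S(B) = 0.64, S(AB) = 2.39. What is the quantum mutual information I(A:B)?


I(A:B) = S(A) + S(B) - S(AB)
= 1.77 + 0.64 - 2.39
= 0.0200

0.0200


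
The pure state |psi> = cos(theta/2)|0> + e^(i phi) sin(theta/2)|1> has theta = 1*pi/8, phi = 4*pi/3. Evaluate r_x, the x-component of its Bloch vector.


theta = 0.3927, phi = 4.1888
r_x = sin(theta)*cos(phi) = 0.3827 * -0.5000
r_x = -0.1913

-0.1913


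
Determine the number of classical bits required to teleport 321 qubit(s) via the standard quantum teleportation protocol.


Quantum teleportation requires 2 classical bits per qubit teleported.
321 qubit(s) -> 2 * 321 = 642 classical bits

642


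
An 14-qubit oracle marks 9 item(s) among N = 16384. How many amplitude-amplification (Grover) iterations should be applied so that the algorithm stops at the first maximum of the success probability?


After j Grover iterations the success probability is P(j) = sin^2((2j+1)*theta), where sin(theta) = sqrt(k/N).
N = 2^14 = 16384, k = 9
sin(theta) = sqrt(k/N) = 0.0234375
theta = arcsin(sqrt(k/N)) = 0.0234396463 rad
P(j) reaches its first maximum when (2j+1)*theta is as close as possible to pi/2, i.e. j = round(pi/(4*theta) - 1/2).
pi/(4*theta) - 1/2 = 33.0073
(For comparison, the common estimate pi/4 * sqrt(N/k) = 33.5103; the exact maximiser is used here.)
Optimal iterations = 33

33


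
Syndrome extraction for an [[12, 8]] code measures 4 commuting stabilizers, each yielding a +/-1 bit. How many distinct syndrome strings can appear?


Each stabilizer generator gives a binary (+1 or -1) measurement outcome.
With 4 independent generators:
Total syndromes = 2^4
= 16

16


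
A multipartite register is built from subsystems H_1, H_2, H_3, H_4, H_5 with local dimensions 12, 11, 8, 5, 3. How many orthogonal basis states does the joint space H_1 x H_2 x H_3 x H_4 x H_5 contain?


dim(H_1 x H_2 x H_3 x H_4 x H_5) = 12 * 11 * 8 * 5 * 3
= 132 * 8 * 5 * 3
= 1056 * 5 * 3
= 5280 * 3
= 15840

15840


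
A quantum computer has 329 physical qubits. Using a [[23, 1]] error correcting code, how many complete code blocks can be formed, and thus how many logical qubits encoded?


Each code block uses 23 physical qubits for 1 logical qubit(s).
Number of complete blocks = floor(329 / 23) = 14
Logical qubits = 14 * 1
= 14

14


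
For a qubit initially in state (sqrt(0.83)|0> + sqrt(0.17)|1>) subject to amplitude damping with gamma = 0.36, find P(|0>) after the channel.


For amplitude damping with parameter gamma on state sqrt(a)|0> + sqrt(b)|1>:
alpha^2 = 0.83, beta^2 = 0.17
P(|0>) = alpha^2 + gamma * beta^2
= 0.83 + 0.36 * 0.17
= 0.83 + 0.0612
= 0.8912

0.8912


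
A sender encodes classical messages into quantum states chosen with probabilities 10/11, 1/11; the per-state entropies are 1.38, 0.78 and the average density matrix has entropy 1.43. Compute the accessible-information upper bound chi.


chi = S(rho) - sum_i p_i * S(rho_i)
Weighted entropy = 10/11 * 1.38 + 1/11 * 0.78
= 1.3255
chi = 1.43 - 1.3255
= 0.1045

0.1045


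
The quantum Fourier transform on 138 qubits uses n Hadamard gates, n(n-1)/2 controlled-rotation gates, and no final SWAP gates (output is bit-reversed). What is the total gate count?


Hadamard gates: 138
Controlled rotations: n*(n-1)/2 = 138*137/2 = 9453
SWAP gates: 0 (omitted)
Total = 138 + 9453
= 9591

9591


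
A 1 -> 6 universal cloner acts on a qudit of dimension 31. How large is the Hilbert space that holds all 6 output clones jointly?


Output space = H^(tensor 6) where dim(H) = 31
dim = 31^6
= 961 (after 2 factors)
= 29791 (after 3 factors)
= 923521 (after 4 factors)
= 28629151 (after 5 factors)
= 887503681 (after 6 factors)
= 887503681

887503681


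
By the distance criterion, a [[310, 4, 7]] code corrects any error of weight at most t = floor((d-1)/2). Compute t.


Code parameters: [[310, 4, 7]], distance d = 7.
Number of correctable errors = floor((d-1)/2)
= floor((7 - 1)/2)
= floor(6/2)
= 3

3


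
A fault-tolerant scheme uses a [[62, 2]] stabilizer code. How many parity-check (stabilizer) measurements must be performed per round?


For an [[n,k]] stabilizer code:
Number of stabilizer generators = n - k
= 62 - 2
= 60

60


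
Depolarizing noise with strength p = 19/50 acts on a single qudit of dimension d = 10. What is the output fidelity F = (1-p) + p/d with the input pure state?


F = (1-p) + p/d
= (1 - 0.3800) + 0.3800/10
= 0.6200 + 0.0380
= 0.6580

0.6580


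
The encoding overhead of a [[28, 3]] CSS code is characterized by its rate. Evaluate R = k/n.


Code rate R = k/n
= 3/28
= 0.1071

0.1071


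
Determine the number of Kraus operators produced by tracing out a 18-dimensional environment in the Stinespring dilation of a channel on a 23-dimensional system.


Tracing out the environment in an orthonormal basis {|i>_E} gives Kraus operators K_i = <i|_E U |0>_E.
Number of Kraus operators = dim(H_env) = d_env
= 18

18


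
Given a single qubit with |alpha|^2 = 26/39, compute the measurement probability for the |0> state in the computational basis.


|alpha|^2 = 26/39 = 0.6667
|beta|^2 = 1 - 26/39 = 13/39 = 0.3333
P(|0>) = |alpha|^2 = 0.6667

0.6667


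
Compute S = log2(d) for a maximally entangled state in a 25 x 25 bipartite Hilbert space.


For a maximally entangled state in d x d:
S = log2(d) = log2(25)
= 4.6439

4.6439


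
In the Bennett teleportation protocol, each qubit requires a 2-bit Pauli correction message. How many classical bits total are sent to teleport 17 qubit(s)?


Quantum teleportation requires 2 classical bits per qubit teleported.
17 qubit(s) -> 2 * 17 = 34 classical bits

34


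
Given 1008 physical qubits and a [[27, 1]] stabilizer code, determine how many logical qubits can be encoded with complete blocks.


Each code block uses 27 physical qubits for 1 logical qubit(s).
Number of complete blocks = floor(1008 / 27) = 37
Logical qubits = 37 * 1
= 37

37


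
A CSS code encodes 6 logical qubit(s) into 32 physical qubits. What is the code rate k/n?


Code rate R = k/n
= 6/32
= 0.1875

0.1875


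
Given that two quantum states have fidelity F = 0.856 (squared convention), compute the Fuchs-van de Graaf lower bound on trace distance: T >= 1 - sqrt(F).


Fuchs-van de Graaf (squared-fidelity convention): 1 - sqrt(F) <= T <= sqrt(1 - F).
Lower bound: T >= 1 - sqrt(F)
sqrt(F) = sqrt(0.856) = 0.9252
T >= 1 - 0.9252
T >= 0.0748

0.0748


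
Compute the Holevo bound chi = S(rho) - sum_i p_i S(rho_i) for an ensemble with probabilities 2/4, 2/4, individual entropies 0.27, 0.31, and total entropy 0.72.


chi = S(rho) - sum_i p_i * S(rho_i)
Weighted entropy = 2/4 * 0.27 + 2/4 * 0.31
= 0.2900
chi = 0.72 - 0.2900
= 0.4300

0.4300


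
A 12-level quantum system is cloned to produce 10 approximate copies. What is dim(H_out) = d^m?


Output space = H^(tensor 10) where dim(H) = 12
dim = 12^10
= 144 (after 2 factors)
= 1728 (after 3 factors)
= 20736 (after 4 factors)
= 248832 (after 5 factors)
= 2985984 (after 6 factors)
= 35831808 (after 7 factors)
= 429981696 (after 8 factors)
= 5159780352 (after 9 factors)
= 61917364224 (after 10 factors)
= 61917364224

61917364224


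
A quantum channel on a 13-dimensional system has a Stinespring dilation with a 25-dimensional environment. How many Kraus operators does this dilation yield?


Tracing out the environment in an orthonormal basis {|i>_E} gives Kraus operators K_i = <i|_E U |0>_E.
Number of Kraus operators = dim(H_env) = d_env
= 25

25


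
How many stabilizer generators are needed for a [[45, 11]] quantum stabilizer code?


For an [[n,k]] stabilizer code:
Number of stabilizer generators = n - k
= 45 - 11
= 34

34


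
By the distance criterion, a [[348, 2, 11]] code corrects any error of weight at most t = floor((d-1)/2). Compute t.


Code parameters: [[348, 2, 11]], distance d = 11.
Number of correctable errors = floor((d-1)/2)
= floor((11 - 1)/2)
= floor(10/2)
= 5

5


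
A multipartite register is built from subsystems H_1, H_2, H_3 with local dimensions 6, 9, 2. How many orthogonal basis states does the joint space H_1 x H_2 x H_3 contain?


dim(H_1 x H_2 x H_3) = 6 * 9 * 2
= 54 * 2
= 108

108


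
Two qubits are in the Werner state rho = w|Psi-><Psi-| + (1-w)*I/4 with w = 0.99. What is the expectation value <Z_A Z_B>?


|Psi-> = (|01> - |10>)/sqrt(2)
For the pure Bell state, <Z_A Z_B> = -1 (Bell-state Pauli correlator).
The maximally-mixed part I/4 has tr(I/4 * P tensor P) = 0 for any traceless Pauli P.
So <Z_A Z_B>_rho = w * (-1) + (1 - w) * 0
= 0.99 * (-1)
= -0.9900

-0.9900


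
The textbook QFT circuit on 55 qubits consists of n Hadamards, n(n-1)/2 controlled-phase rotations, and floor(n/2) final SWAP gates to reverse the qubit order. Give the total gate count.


Hadamard gates: 55
Controlled rotations: n*(n-1)/2 = 55*54/2 = 1485
SWAP gates: floor(n/2) = floor(55/2) = 27
Total = 55 + 1485 + 27
= 1567

1567


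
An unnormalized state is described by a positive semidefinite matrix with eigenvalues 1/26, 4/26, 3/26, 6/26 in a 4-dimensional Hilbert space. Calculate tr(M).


tr(M) = sum of eigenvalues
= 1/26 + 4/26 + 3/26 + 6/26
= 14/26
= 0.5385

0.5385


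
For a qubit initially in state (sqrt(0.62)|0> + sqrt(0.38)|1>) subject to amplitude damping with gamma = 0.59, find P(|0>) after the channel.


For amplitude damping with parameter gamma on state sqrt(a)|0> + sqrt(b)|1>:
alpha^2 = 0.62, beta^2 = 0.38
P(|0>) = alpha^2 + gamma * beta^2
= 0.62 + 0.59 * 0.38
= 0.62 + 0.2242
= 0.8442

0.8442


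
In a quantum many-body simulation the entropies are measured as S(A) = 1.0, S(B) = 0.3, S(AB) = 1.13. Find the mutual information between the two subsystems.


I(A:B) = S(A) + S(B) - S(AB)
= 1.0 + 0.3 - 1.13
= 0.1700

0.1700


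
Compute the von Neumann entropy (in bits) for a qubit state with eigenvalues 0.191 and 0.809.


S = -p*log2(p) - (1-p)*log2(1-p)
p = 0.1910, 1-p = 0.8090
= -0.1910 * log2(0.1910) - 0.8090 * log2(0.8090)
= -(-0.4562) - (-0.2474)
= 0.7036

0.7036


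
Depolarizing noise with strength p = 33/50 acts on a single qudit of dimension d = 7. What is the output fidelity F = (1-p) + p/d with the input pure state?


F = (1-p) + p/d
= (1 - 0.6600) + 0.6600/7
= 0.3400 + 0.0943
= 0.4343

0.4343


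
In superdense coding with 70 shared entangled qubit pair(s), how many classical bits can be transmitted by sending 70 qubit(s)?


Superdense coding allows 2 classical bits per shared entangled pair.
70 pair(s) -> 2 * 70 = 140 classical bits

140


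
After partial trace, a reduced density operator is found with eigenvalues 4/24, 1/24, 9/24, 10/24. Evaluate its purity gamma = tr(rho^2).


tr(rho^2) = sum of eigenvalues squared
= (4/24)^2 + (1/24)^2 + (9/24)^2 + (10/24)^2
= (16 + 1 + 81 + 100) / 576
= 198/576
= 0.3438

0.3438


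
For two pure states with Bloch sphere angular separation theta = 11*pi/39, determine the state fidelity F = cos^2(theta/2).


For states separated by angle theta on Bloch sphere:
F = cos^2(theta/2)
theta = 11*pi/39 = 0.8861
theta/2 = 0.4430
cos(theta/2) = 0.9035
F = 0.8162

0.8162


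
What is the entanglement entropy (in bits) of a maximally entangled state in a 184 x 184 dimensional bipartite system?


For a maximally entangled state in d x d:
S = log2(d) = log2(184)
= 7.5236

7.5236


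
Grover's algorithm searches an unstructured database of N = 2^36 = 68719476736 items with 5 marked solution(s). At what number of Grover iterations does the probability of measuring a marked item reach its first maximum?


After j Grover iterations the success probability is P(j) = sin^2((2j+1)*theta), where sin(theta) = sqrt(k/N).
N = 2^36 = 68719476736, k = 5
sin(theta) = sqrt(k/N) = 8.5299224e-06
theta = arcsin(sqrt(k/N)) = 8.5299224e-06 rad
P(j) reaches its first maximum when (2j+1)*theta is as close as possible to pi/2, i.e. j = round(pi/(4*theta) - 1/2).
pi/(4*theta) - 1/2 = 92075.1516
(For comparison, the common estimate pi/4 * sqrt(N/k) = 92075.6516; the exact maximiser is used here.)
Optimal iterations = 92075

92075


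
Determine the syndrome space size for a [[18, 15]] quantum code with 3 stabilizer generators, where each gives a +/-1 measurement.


Each stabilizer generator gives a binary (+1 or -1) measurement outcome.
With 3 independent generators:
Total syndromes = 2^3
= 8

8


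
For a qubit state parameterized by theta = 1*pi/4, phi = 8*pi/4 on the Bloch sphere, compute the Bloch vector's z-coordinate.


theta = 0.7854, phi = 6.2832
r_z = cos(theta) = 0.7071

0.7071


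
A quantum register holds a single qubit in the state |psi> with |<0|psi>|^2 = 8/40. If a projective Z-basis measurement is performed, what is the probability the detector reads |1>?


|alpha|^2 = 8/40 = 0.2000
|beta|^2 = 1 - 8/40 = 32/40 = 0.8000
P(|1>) = |beta|^2 = 0.8000

0.8000


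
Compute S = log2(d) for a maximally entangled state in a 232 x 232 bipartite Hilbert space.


For a maximally entangled state in d x d:
S = log2(d) = log2(232)
= 7.8580

7.8580


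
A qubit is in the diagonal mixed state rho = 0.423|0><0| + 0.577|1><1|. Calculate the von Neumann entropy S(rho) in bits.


S = -p*log2(p) - (1-p)*log2(1-p)
p = 0.4230, 1-p = 0.5770
= -0.4230 * log2(0.4230) - 0.5770 * log2(0.5770)
= -(-0.5251) - (-0.4578)
= 0.9828

0.9828


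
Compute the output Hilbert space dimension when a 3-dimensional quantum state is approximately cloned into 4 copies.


Output space = H^(tensor 4) where dim(H) = 3
dim = 3^4
= 9 (after 2 factors)
= 27 (after 3 factors)
= 81 (after 4 factors)
= 81

81


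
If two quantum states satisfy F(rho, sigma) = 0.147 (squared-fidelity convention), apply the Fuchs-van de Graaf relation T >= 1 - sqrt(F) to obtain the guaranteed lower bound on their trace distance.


Fuchs-van de Graaf (squared-fidelity convention): 1 - sqrt(F) <= T <= sqrt(1 - F).
Lower bound: T >= 1 - sqrt(F)
sqrt(F) = sqrt(0.147) = 0.3834
T >= 1 - 0.3834
T >= 0.6166

0.6166


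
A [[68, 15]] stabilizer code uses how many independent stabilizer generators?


For an [[n,k]] stabilizer code:
Number of stabilizer generators = n - k
= 68 - 15
= 53

53


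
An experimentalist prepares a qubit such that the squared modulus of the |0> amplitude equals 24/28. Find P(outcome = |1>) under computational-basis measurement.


|alpha|^2 = 24/28 = 0.8571
|beta|^2 = 1 - 24/28 = 4/28 = 0.1429
P(|1>) = |beta|^2 = 0.1429

0.1429


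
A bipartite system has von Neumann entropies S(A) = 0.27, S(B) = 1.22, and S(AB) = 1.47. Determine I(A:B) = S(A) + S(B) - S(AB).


I(A:B) = S(A) + S(B) - S(AB)
= 0.27 + 1.22 - 1.47
= 0.0200

0.0200


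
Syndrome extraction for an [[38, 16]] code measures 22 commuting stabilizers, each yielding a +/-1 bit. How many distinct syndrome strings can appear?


Each stabilizer generator gives a binary (+1 or -1) measurement outcome.
With 22 independent generators:
Total syndromes = 2^22
= 4194304

4194304


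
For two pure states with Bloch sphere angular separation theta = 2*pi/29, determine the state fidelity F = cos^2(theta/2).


For states separated by angle theta on Bloch sphere:
F = cos^2(theta/2)
theta = 2*pi/29 = 0.2167
theta/2 = 0.1083
cos(theta/2) = 0.9941
F = 0.9883

0.9883


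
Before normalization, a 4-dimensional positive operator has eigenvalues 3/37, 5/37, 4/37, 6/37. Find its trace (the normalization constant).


tr(M) = sum of eigenvalues
= 3/37 + 5/37 + 4/37 + 6/37
= 18/37
= 0.4865

0.4865


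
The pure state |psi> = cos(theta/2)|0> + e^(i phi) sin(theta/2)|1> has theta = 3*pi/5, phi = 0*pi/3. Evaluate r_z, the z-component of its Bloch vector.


theta = 1.8850, phi = 0.0000
r_z = cos(theta) = -0.3090

-0.3090


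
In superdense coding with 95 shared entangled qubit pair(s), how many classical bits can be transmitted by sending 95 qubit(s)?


Superdense coding allows 2 classical bits per shared entangled pair.
95 pair(s) -> 2 * 95 = 190 classical bits

190


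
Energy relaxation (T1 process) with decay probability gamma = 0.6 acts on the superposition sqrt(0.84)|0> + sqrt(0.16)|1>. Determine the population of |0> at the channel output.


For amplitude damping with parameter gamma on state sqrt(a)|0> + sqrt(b)|1>:
alpha^2 = 0.84, beta^2 = 0.16
P(|0>) = alpha^2 + gamma * beta^2
= 0.84 + 0.6 * 0.16
= 0.84 + 0.0960
= 0.9360

0.9360


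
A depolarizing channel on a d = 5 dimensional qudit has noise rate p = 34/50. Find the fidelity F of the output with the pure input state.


F = (1-p) + p/d
= (1 - 0.6800) + 0.6800/5
= 0.3200 + 0.1360
= 0.4560

0.4560


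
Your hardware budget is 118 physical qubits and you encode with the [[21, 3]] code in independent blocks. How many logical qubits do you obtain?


Each code block uses 21 physical qubits for 3 logical qubit(s).
Number of complete blocks = floor(118 / 21) = 5
Logical qubits = 5 * 3
= 15

15


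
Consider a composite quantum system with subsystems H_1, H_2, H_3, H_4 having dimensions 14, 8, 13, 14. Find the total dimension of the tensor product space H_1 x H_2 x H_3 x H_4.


dim(H_1 x H_2 x H_3 x H_4) = 14 * 8 * 13 * 14
= 112 * 13 * 14
= 1456 * 14
= 20384

20384


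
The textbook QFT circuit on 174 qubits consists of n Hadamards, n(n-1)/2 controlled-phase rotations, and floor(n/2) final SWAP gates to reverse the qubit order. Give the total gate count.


Hadamard gates: 174
Controlled rotations: n*(n-1)/2 = 174*173/2 = 15051
SWAP gates: floor(n/2) = floor(174/2) = 87
Total = 174 + 15051 + 87
= 15312

15312


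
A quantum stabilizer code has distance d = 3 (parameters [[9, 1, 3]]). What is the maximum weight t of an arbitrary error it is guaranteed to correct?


Code parameters: [[9, 1, 3]], distance d = 3.
Number of correctable errors = floor((d-1)/2)
= floor((3 - 1)/2)
= floor(2/2)
= 1

1


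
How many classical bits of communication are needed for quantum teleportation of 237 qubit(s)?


Quantum teleportation requires 2 classical bits per qubit teleported.
237 qubit(s) -> 2 * 237 = 474 classical bits

474


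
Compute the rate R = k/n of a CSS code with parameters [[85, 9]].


Code rate R = k/n
= 9/85
= 0.1059

0.1059


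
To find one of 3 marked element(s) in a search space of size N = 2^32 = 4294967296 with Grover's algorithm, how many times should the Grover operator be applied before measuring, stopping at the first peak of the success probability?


After j Grover iterations the success probability is P(j) = sin^2((2j+1)*theta), where sin(theta) = sqrt(k/N).
N = 2^32 = 4294967296, k = 3
sin(theta) = sqrt(k/N) = 2.642899792e-05
theta = arcsin(sqrt(k/N)) = 2.642899792e-05 rad
P(j) reaches its first maximum when (2j+1)*theta is as close as possible to pi/2, i.e. j = round(pi/(4*theta) - 1/2).
pi/(4*theta) - 1/2 = 29716.7888
(For comparison, the common estimate pi/4 * sqrt(N/k) = 29717.2888; the exact maximiser is used here.)
Optimal iterations = 29717

29717


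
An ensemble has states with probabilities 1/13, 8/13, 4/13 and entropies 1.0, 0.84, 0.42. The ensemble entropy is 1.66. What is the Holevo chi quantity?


chi = S(rho) - sum_i p_i * S(rho_i)
Weighted entropy = 1/13 * 1.0 + 8/13 * 0.84 + 4/13 * 0.42
= 0.7231
chi = 1.66 - 0.7231
= 0.9369

0.9369


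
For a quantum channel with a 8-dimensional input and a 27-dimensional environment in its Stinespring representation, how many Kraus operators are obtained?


Tracing out the environment in an orthonormal basis {|i>_E} gives Kraus operators K_i = <i|_E U |0>_E.
Number of Kraus operators = dim(H_env) = d_env
= 27

27


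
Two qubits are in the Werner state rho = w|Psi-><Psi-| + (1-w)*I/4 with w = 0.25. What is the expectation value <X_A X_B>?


|Psi-> = (|01> - |10>)/sqrt(2)
For the pure Bell state, <X_A X_B> = -1 (Bell-state Pauli correlator).
The maximally-mixed part I/4 has tr(I/4 * P tensor P) = 0 for any traceless Pauli P.
So <X_A X_B>_rho = w * (-1) + (1 - w) * 0
= 0.25 * (-1)
= -0.2500

-0.2500


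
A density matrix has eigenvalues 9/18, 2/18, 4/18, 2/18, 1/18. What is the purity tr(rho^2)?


tr(rho^2) = sum of eigenvalues squared
= (9/18)^2 + (2/18)^2 + (4/18)^2 + (2/18)^2 + (1/18)^2
= (81 + 4 + 16 + 4 + 1) / 324
= 106/324
= 0.3272

0.3272


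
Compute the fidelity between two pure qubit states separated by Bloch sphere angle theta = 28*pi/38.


For states separated by angle theta on Bloch sphere:
F = cos^2(theta/2)
theta = 28*pi/38 = 2.3149
theta/2 = 1.1574
cos(theta/2) = 0.4017
F = 0.1614

0.1614


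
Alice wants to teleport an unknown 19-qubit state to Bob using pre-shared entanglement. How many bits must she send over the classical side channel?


Quantum teleportation requires 2 classical bits per qubit teleported.
19 qubit(s) -> 2 * 19 = 38 classical bits

38


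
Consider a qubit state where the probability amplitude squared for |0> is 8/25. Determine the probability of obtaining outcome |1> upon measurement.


|alpha|^2 = 8/25 = 0.3200
|beta|^2 = 1 - 8/25 = 17/25 = 0.6800
P(|1>) = |beta|^2 = 0.6800

0.6800


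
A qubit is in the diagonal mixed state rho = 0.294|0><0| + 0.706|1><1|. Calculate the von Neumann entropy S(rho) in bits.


S = -p*log2(p) - (1-p)*log2(1-p)
p = 0.2940, 1-p = 0.7060
= -0.2940 * log2(0.2940) - 0.7060 * log2(0.7060)
= -(-0.5192) - (-0.3546)
= 0.8738

0.8738


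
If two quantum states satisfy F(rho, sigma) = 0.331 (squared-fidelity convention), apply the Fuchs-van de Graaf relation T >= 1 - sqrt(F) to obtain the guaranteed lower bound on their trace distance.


Fuchs-van de Graaf (squared-fidelity convention): 1 - sqrt(F) <= T <= sqrt(1 - F).
Lower bound: T >= 1 - sqrt(F)
sqrt(F) = sqrt(0.331) = 0.5753
T >= 1 - 0.5753
T >= 0.4247

0.4247


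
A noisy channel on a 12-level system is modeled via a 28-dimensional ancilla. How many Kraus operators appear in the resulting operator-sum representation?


Tracing out the environment in an orthonormal basis {|i>_E} gives Kraus operators K_i = <i|_E U |0>_E.
Number of Kraus operators = dim(H_env) = d_env
= 28

28


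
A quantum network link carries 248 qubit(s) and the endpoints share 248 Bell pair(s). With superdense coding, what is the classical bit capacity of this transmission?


Superdense coding allows 2 classical bits per shared entangled pair.
248 pair(s) -> 2 * 248 = 496 classical bits

496


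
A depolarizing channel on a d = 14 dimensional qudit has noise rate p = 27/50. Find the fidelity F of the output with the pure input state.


F = (1-p) + p/d
= (1 - 0.5400) + 0.5400/14
= 0.4600 + 0.0386
= 0.4986

0.4986


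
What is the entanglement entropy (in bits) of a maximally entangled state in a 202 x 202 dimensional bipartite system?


For a maximally entangled state in d x d:
S = log2(d) = log2(202)
= 7.6582

7.6582


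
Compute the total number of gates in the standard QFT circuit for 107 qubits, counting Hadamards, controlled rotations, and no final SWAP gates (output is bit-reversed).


Hadamard gates: 107
Controlled rotations: n*(n-1)/2 = 107*106/2 = 5671
SWAP gates: 0 (omitted)
Total = 107 + 5671
= 5778

5778
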